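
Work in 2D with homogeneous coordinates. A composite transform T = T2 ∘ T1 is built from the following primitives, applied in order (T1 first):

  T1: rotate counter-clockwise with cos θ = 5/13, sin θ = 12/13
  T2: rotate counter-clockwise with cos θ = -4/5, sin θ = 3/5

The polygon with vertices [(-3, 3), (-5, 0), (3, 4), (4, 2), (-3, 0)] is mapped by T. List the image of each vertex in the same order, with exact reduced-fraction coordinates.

T1 rotate counter-clockwise with cos θ = 5/13, sin θ = 12/13: (-3, 3) → (-51/13, -21/13); (-5, 0) → (-25/13, -60/13); (3, 4) → (-33/13, 56/13); (4, 2) → (-4/13, 58/13); (-3, 0) → (-15/13, -36/13)
T2 rotate counter-clockwise with cos θ = -4/5, sin θ = 3/5: (-51/13, -21/13) → (267/65, -69/65); (-25/13, -60/13) → (56/13, 33/13); (-33/13, 56/13) → (-36/65, -323/65); (-4/13, 58/13) → (-158/65, -244/65); (-15/13, -36/13) → (168/65, 99/65)

image vertices: (267/65, -69/65), (56/13, 33/13), (-36/65, -323/65), (-158/65, -244/65), (168/65, 99/65)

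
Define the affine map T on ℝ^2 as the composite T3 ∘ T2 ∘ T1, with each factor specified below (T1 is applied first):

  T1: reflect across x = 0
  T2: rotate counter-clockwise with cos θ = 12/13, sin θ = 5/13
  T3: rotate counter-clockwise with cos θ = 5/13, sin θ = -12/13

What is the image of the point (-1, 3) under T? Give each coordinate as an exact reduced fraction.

T1 reflect across x = 0: (-1, 3) → (1, 3)
T2 rotate counter-clockwise with cos θ = 12/13, sin θ = 5/13: (1, 3) → (-3/13, 41/13)
T3 rotate counter-clockwise with cos θ = 5/13, sin θ = -12/13: (-3/13, 41/13) → (477/169, 241/169)

T(p) = (477/169, 241/169)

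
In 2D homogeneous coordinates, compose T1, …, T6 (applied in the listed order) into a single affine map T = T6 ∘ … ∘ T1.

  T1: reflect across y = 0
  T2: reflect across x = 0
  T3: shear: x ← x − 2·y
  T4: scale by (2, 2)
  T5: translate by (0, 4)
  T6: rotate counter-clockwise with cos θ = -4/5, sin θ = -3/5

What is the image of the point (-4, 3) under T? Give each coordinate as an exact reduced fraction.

T1 reflect across y = 0: (-4, 3) → (-4, -3)
T2 reflect across x = 0: (-4, -3) → (4, -3)
T3 shear: x ← x − 2·y: (4, -3) → (10, -3)
T4 scale by (2, 2): (10, -3) → (20, -6)
T5 translate by (0, 4): (20, -6) → (20, -2)
T6 rotate counter-clockwise with cos θ = -4/5, sin θ = -3/5: (20, -2) → (-86/5, -52/5)

T(p) = (-86/5, -52/5)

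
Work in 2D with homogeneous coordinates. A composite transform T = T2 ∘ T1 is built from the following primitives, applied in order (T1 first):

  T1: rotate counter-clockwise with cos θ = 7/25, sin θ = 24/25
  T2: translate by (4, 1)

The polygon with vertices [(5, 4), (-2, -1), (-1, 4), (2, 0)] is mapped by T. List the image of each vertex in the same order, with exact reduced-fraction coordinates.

image vertices: (39/25, 173/25), (22/5, -6/5), (-3/25, 29/25), (114/25, 73/25)

T1 rotate counter-clockwise with cos θ = 7/25, sin θ = 24/25: (5, 4) → (-61/25, 148/25); (-2, -1) → (2/5, -11/5); (-1, 4) → (-103/25, 4/25); (2, 0) → (14/25, 48/25)
T2 translate by (4, 1): (-61/25, 148/25) → (39/25, 173/25); (2/5, -11/5) → (22/5, -6/5); (-103/25, 4/25) → (-3/25, 29/25); (14/25, 48/25) → (114/25, 73/25)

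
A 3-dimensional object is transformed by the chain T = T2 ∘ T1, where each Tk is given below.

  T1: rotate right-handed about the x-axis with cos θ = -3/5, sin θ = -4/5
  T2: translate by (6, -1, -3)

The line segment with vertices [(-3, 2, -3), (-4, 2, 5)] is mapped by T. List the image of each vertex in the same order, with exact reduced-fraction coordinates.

image vertices: (3, -23/5, -14/5), (2, 9/5, -38/5)

T1 rotate right-handed about the x-axis with cos θ = -3/5, sin θ = -4/5: (-3, 2, -3) → (-3, -18/5, 1/5); (-4, 2, 5) → (-4, 14/5, -23/5)
T2 translate by (6, -1, -3): (-3, -18/5, 1/5) → (3, -23/5, -14/5); (-4, 14/5, -23/5) → (2, 9/5, -38/5)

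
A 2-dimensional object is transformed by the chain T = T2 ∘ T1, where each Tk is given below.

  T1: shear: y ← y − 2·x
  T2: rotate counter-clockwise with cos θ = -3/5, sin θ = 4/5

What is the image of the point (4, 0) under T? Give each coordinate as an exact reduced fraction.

T(p) = (4, 8)

T1 shear: y ← y − 2·x: (4, 0) → (4, -8)
T2 rotate counter-clockwise with cos θ = -3/5, sin θ = 4/5: (4, -8) → (4, 8)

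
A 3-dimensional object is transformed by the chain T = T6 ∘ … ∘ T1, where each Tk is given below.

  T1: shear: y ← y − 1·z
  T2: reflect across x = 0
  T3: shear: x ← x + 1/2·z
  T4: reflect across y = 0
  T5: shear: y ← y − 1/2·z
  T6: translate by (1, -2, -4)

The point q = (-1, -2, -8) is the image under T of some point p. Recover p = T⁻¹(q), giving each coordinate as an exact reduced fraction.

p = (0, -2, -4)

T1 = [1 0 0 0; 0 1 -1 0; 0 0 1 0; 0 0 0 1]
T2·T1 = [-1 0 0 0; 0 1 -1 0; 0 0 1 0; 0 0 0 1]
T3·…·T1 = [-1 0 1/2 0; 0 1 -1 0; 0 0 1 0; 0 0 0 1]
T4·…·T1 = [-1 0 1/2 0; 0 -1 1 0; 0 0 1 0; 0 0 0 1]
T5·…·T1 = [-1 0 1/2 0; 0 -1 1/2 0; 0 0 1 0; 0 0 0 1]
T6·…·T1 = [-1 0 1/2 1; 0 -1 1/2 -2; 0 0 1 -4; 0 0 0 1]
det M = 1; M⁻¹ = [-1 0 1/2 3; 0 -1 1/2 0; 0 0 1 4; 0 0 0 1]
M⁻¹ · (-1, -2, -8)ᵀ = (0, -2, -4)ᵀ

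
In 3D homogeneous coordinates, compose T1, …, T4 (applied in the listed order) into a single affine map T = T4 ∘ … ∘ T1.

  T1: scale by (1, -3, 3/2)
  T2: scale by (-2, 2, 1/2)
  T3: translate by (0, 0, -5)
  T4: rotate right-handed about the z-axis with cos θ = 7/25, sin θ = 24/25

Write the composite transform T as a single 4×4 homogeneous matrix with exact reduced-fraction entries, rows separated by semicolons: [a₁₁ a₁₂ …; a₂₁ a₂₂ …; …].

T = [-14/25 144/25 0 0; -48/25 -42/25 0 0; 0 0 3/4 -5; 0 0 0 1]

T1 = [1 0 0 0; 0 -3 0 0; 0 0 3/2 0; 0 0 0 1]
T2·T1 = [-2 0 0 0; 0 -6 0 0; 0 0 3/4 0; 0 0 0 1]
T3·…·T1 = [-2 0 0 0; 0 -6 0 0; 0 0 3/4 -5; 0 0 0 1]
T4·…·T1 = [-14/25 144/25 0 0; -48/25 -42/25 0 0; 0 0 3/4 -5; 0 0 0 1]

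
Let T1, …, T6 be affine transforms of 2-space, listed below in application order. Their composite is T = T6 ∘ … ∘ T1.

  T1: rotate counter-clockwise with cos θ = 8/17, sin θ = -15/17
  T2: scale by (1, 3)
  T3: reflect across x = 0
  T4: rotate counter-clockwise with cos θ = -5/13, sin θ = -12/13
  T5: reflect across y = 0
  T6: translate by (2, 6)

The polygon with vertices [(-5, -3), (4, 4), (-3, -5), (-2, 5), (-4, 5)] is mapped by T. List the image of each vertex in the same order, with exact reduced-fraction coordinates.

T1 rotate counter-clockwise with cos θ = 8/17, sin θ = -15/17: (-5, -3) → (-5, 3); (4, 4) → (92/17, -28/17); (-3, -5) → (-99/17, 5/17); (-2, 5) → (59/17, 70/17); (-4, 5) → (43/17, 100/17)
T2 scale by (1, 3): (-5, 3) → (-5, 9); (92/17, -28/17) → (92/17, -84/17); (-99/17, 5/17) → (-99/17, 15/17); (59/17, 70/17) → (59/17, 210/17); (43/17, 100/17) → (43/17, 300/17)
T3 reflect across x = 0: (-5, 9) → (5, 9); (92/17, -84/17) → (-92/17, -84/17); (-99/17, 15/17) → (99/17, 15/17); (59/17, 210/17) → (-59/17, 210/17); (43/17, 300/17) → (-43/17, 300/17)
T4 rotate counter-clockwise with cos θ = -5/13, sin θ = -12/13: (5, 9) → (83/13, -105/13); (-92/17, -84/17) → (-548/221, 1524/221); (99/17, 15/17) → (-315/221, -1263/221); (-59/17, 210/17) → (2815/221, -342/221); (-43/17, 300/17) → (3815/221, -984/221)
T5 reflect across y = 0: (83/13, -105/13) → (83/13, 105/13); (-548/221, 1524/221) → (-548/221, -1524/221); (-315/221, -1263/221) → (-315/221, 1263/221); (2815/221, -342/221) → (2815/221, 342/221); (3815/221, -984/221) → (3815/221, 984/221)
T6 translate by (2, 6): (83/13, 105/13) → (109/13, 183/13); (-548/221, -1524/221) → (-106/221, -198/221); (-315/221, 1263/221) → (127/221, 2589/221); (2815/221, 342/221) → (3257/221, 1668/221); (3815/221, 984/221) → (4257/221, 2310/221)

image vertices: (109/13, 183/13), (-106/221, -198/221), (127/221, 2589/221), (3257/221, 1668/221), (4257/221, 2310/221)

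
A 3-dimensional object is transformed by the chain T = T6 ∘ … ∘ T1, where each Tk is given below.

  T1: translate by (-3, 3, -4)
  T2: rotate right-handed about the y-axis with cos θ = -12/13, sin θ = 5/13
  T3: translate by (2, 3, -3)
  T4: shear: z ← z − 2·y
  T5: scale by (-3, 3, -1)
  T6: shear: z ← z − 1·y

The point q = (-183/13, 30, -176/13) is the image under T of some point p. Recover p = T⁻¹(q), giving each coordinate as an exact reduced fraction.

T1 = [1 0 0 -3; 0 1 0 3; 0 0 1 -4; 0 0 0 1]
T2·T1 = [-12/13 0 5/13 16/13; 0 1 0 3; -5/13 0 -12/13 63/13; 0 0 0 1]
T3·…·T1 = [-12/13 0 5/13 42/13; 0 1 0 6; -5/13 0 -12/13 24/13; 0 0 0 1]
T4·…·T1 = [-12/13 0 5/13 42/13; 0 1 0 6; -5/13 -2 -12/13 -132/13; 0 0 0 1]
T5·…·T1 = [36/13 0 -15/13 -126/13; 0 3 0 18; 5/13 2 12/13 132/13; 0 0 0 1]
T6·…·T1 = [36/13 0 -15/13 -126/13; 0 3 0 18; 5/13 -1 12/13 -102/13; 0 0 0 1]
det M = 9; M⁻¹ = [4/13 5/39 5/13 48/13; 0 1/3 0 -6; -5/39 4/13 12/13 6/13; 0 0 0 1]
M⁻¹ · (-183/13, 30, -176/13)ᵀ = (-2, 4, -1)ᵀ

p = (-2, 4, -1)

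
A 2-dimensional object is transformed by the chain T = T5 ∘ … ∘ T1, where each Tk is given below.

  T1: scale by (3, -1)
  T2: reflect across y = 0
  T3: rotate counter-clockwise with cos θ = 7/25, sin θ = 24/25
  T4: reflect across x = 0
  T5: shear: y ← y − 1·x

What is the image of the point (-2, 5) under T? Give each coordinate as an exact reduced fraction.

T1 scale by (3, -1): (-2, 5) → (-6, -5)
T2 reflect across y = 0: (-6, -5) → (-6, 5)
T3 rotate counter-clockwise with cos θ = 7/25, sin θ = 24/25: (-6, 5) → (-162/25, -109/25)
T4 reflect across x = 0: (-162/25, -109/25) → (162/25, -109/25)
T5 shear: y ← y − 1·x: (162/25, -109/25) → (162/25, -271/25)

T(p) = (162/25, -271/25)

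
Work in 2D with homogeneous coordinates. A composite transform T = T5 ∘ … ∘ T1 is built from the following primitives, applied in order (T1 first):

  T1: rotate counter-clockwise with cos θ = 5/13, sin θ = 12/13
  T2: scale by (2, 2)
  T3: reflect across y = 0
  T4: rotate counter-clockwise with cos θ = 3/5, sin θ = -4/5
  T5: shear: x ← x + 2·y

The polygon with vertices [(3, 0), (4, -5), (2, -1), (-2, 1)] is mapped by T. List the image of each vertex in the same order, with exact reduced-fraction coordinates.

image vertices: (-174/13, -336/65), (-252/13, -778/65), (-120/13, -58/13), (120/13, 58/13)

T1 rotate counter-clockwise with cos θ = 5/13, sin θ = 12/13: (3, 0) → (15/13, 36/13); (4, -5) → (80/13, 23/13); (2, -1) → (22/13, 19/13); (-2, 1) → (-22/13, -19/13)
T2 scale by (2, 2): (15/13, 36/13) → (30/13, 72/13); (80/13, 23/13) → (160/13, 46/13); (22/13, 19/13) → (44/13, 38/13); (-22/13, -19/13) → (-44/13, -38/13)
T3 reflect across y = 0: (30/13, 72/13) → (30/13, -72/13); (160/13, 46/13) → (160/13, -46/13); (44/13, 38/13) → (44/13, -38/13); (-44/13, -38/13) → (-44/13, 38/13)
T4 rotate counter-clockwise with cos θ = 3/5, sin θ = -4/5: (30/13, -72/13) → (-198/65, -336/65); (160/13, -46/13) → (296/65, -778/65); (44/13, -38/13) → (-4/13, -58/13); (-44/13, 38/13) → (4/13, 58/13)
T5 shear: x ← x + 2·y: (-198/65, -336/65) → (-174/13, -336/65); (296/65, -778/65) → (-252/13, -778/65); (-4/13, -58/13) → (-120/13, -58/13); (4/13, 58/13) → (120/13, 58/13)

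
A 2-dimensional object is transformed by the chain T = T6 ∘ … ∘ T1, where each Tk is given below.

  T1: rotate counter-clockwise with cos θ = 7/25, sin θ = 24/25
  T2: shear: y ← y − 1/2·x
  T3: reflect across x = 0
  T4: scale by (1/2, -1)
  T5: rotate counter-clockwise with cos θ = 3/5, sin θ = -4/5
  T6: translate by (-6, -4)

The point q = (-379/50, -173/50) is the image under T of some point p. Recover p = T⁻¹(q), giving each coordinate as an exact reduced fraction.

p = (3, -2)

T1 = [7/25 -24/25 0; 24/25 7/25 0; 0 0 1]
T2·T1 = [7/25 -24/25 0; 41/50 19/25 0; 0 0 1]
T3·…·T1 = [-7/25 24/25 0; 41/50 19/25 0; 0 0 1]
T4·…·T1 = [-7/50 12/25 0; -41/50 -19/25 0; 0 0 1]
T5·…·T1 = [-37/50 -8/25 0; -19/50 -21/25 0; 0 0 1]
T6·…·T1 = [-37/50 -8/25 -6; -19/50 -21/25 -4; 0 0 1]
det M = 1/2; M⁻¹ = [-42/25 16/25 -188/25; 19/25 -37/25 -34/25; 0 0 1]
M⁻¹ · (-379/50, -173/50)ᵀ = (3, -2)ᵀ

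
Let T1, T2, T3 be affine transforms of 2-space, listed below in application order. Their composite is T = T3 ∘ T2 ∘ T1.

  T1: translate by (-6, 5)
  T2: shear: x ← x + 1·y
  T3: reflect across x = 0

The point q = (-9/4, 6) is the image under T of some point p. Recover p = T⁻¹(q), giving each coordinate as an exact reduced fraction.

p = (9/4, 1)

T1 = [1 0 -6; 0 1 5; 0 0 1]
T2·T1 = [1 1 -1; 0 1 5; 0 0 1]
T3·…·T1 = [-1 -1 1; 0 1 5; 0 0 1]
det M = -1; M⁻¹ = [-1 -1 6; 0 1 -5; 0 0 1]
M⁻¹ · (-9/4, 6)ᵀ = (9/4, 1)ᵀ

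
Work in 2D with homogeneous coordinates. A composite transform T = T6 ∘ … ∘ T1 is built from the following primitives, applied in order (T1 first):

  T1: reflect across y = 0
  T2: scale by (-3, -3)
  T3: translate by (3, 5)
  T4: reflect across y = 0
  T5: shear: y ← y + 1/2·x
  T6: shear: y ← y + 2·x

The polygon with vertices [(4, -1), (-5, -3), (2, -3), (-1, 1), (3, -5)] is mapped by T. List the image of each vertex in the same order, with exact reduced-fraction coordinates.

T1 reflect across y = 0: (4, -1) → (4, 1); (-5, -3) → (-5, 3); (2, -3) → (2, 3); (-1, 1) → (-1, -1); (3, -5) → (3, 5)
T2 scale by (-3, -3): (4, 1) → (-12, -3); (-5, 3) → (15, -9); (2, 3) → (-6, -9); (-1, -1) → (3, 3); (3, 5) → (-9, -15)
T3 translate by (3, 5): (-12, -3) → (-9, 2); (15, -9) → (18, -4); (-6, -9) → (-3, -4); (3, 3) → (6, 8); (-9, -15) → (-6, -10)
T4 reflect across y = 0: (-9, 2) → (-9, -2); (18, -4) → (18, 4); (-3, -4) → (-3, 4); (6, 8) → (6, -8); (-6, -10) → (-6, 10)
T5 shear: y ← y + 1/2·x: (-9, -2) → (-9, -13/2); (18, 4) → (18, 13); (-3, 4) → (-3, 5/2); (6, -8) → (6, -5); (-6, 10) → (-6, 7)
T6 shear: y ← y + 2·x: (-9, -13/2) → (-9, -49/2); (18, 13) → (18, 49); (-3, 5/2) → (-3, -7/2); (6, -5) → (6, 7); (-6, 7) → (-6, -5)

image vertices: (-9, -49/2), (18, 49), (-3, -7/2), (6, 7), (-6, -5)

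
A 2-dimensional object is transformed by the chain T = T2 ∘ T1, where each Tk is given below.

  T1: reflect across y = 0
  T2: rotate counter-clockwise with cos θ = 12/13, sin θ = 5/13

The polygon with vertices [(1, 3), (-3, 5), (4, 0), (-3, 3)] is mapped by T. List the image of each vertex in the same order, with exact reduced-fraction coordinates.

T1 reflect across y = 0: (1, 3) → (1, -3); (-3, 5) → (-3, -5); (4, 0) → (4, 0); (-3, 3) → (-3, -3)
T2 rotate counter-clockwise with cos θ = 12/13, sin θ = 5/13: (1, -3) → (27/13, -31/13); (-3, -5) → (-11/13, -75/13); (4, 0) → (48/13, 20/13); (-3, -3) → (-21/13, -51/13)

image vertices: (27/13, -31/13), (-11/13, -75/13), (48/13, 20/13), (-21/13, -51/13)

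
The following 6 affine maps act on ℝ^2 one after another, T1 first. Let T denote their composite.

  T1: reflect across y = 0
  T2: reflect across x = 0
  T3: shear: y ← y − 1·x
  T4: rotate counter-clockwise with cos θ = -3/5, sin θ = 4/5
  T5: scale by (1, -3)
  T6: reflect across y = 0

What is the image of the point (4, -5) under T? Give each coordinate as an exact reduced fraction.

T1 reflect across y = 0: (4, -5) → (4, 5)
T2 reflect across x = 0: (4, 5) → (-4, 5)
T3 shear: y ← y − 1·x: (-4, 5) → (-4, 9)
T4 rotate counter-clockwise with cos θ = -3/5, sin θ = 4/5: (-4, 9) → (-24/5, -43/5)
T5 scale by (1, -3): (-24/5, -43/5) → (-24/5, 129/5)
T6 reflect across y = 0: (-24/5, 129/5) → (-24/5, -129/5)

T(p) = (-24/5, -129/5)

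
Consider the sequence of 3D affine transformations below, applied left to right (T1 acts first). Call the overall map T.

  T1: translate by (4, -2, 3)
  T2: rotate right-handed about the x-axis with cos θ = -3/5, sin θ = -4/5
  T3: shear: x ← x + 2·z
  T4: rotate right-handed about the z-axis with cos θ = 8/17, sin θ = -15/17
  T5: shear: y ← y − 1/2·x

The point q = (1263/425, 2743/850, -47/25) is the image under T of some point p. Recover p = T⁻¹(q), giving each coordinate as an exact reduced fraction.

p = (-3, 3/5, 2)

T1 = [1 0 0 4; 0 1 0 -2; 0 0 1 3; 0 0 0 1]
T2·T1 = [1 0 0 4; 0 -3/5 4/5 18/5; 0 -4/5 -3/5 -1/5; 0 0 0 1]
T3·…·T1 = [1 -8/5 -6/5 18/5; 0 -3/5 4/5 18/5; 0 -4/5 -3/5 -1/5; 0 0 0 1]
T4·…·T1 = [8/17 -109/85 12/85 414/85; -15/17 96/85 122/85 -126/85; 0 -4/5 -3/5 -1/5; 0 0 0 1]
T5·…·T1 = [8/17 -109/85 12/85 414/85; -19/17 301/170 116/85 -333/85; 0 -4/5 -3/5 -1/5; 0 0 0 1]
det M = 1; M⁻¹ = [1/34 -15/17 -2 -4; -57/85 -24/85 -4/5 2; 76/85 32/85 -3/5 -3; 0 0 0 1]
M⁻¹ · (1263/425, 2743/850, -47/25)ᵀ = (-3, 3/5, 2)ᵀ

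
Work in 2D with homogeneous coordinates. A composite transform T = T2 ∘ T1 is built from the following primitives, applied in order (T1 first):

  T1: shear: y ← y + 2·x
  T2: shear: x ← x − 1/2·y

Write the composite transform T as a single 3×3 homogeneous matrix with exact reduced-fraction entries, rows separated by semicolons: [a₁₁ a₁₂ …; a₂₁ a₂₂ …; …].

T = [0 -1/2 0; 2 1 0; 0 0 1]

T1 = [1 0 0; 2 1 0; 0 0 1]
T2·T1 = [0 -1/2 0; 2 1 0; 0 0 1]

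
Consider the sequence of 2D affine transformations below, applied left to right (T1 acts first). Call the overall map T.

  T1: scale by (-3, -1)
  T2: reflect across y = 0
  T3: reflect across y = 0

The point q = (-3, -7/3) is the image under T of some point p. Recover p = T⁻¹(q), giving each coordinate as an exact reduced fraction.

T1 = [-3 0 0; 0 -1 0; 0 0 1]
T2·T1 = [-3 0 0; 0 1 0; 0 0 1]
T3·…·T1 = [-3 0 0; 0 -1 0; 0 0 1]
det M = 3; M⁻¹ = [-1/3 0 0; 0 -1 0; 0 0 1]
M⁻¹ · (-3, -7/3)ᵀ = (1, 7/3)ᵀ

p = (1, 7/3)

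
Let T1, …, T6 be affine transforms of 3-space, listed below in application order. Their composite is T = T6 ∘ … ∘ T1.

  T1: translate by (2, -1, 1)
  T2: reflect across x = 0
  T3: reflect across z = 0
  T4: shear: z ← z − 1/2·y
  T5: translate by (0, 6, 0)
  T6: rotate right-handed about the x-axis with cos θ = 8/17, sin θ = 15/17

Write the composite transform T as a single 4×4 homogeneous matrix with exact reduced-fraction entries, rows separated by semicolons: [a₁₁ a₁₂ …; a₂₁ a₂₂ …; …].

T1 = [1 0 0 2; 0 1 0 -1; 0 0 1 1; 0 0 0 1]
T2·T1 = [-1 0 0 -2; 0 1 0 -1; 0 0 1 1; 0 0 0 1]
T3·…·T1 = [-1 0 0 -2; 0 1 0 -1; 0 0 -1 -1; 0 0 0 1]
T4·…·T1 = [-1 0 0 -2; 0 1 0 -1; 0 -1/2 -1 -1/2; 0 0 0 1]
T5·…·T1 = [-1 0 0 -2; 0 1 0 5; 0 -1/2 -1 -1/2; 0 0 0 1]
T6·…·T1 = [-1 0 0 -2; 0 31/34 15/17 95/34; 0 11/17 -8/17 71/17; 0 0 0 1]

T = [-1 0 0 -2; 0 31/34 15/17 95/34; 0 11/17 -8/17 71/17; 0 0 0 1]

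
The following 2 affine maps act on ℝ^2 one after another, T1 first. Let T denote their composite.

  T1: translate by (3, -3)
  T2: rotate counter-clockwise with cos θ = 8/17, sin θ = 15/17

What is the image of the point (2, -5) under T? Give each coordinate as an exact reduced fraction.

T(p) = (160/17, 11/17)

T1 translate by (3, -3): (2, -5) → (5, -8)
T2 rotate counter-clockwise with cos θ = 8/17, sin θ = 15/17: (5, -8) → (160/17, 11/17)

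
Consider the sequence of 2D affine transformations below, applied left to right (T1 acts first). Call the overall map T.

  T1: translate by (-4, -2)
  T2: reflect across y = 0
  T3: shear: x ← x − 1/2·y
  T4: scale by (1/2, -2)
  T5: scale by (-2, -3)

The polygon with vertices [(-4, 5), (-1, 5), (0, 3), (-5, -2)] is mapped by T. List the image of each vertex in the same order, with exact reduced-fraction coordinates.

T1 translate by (-4, -2): (-4, 5) → (-8, 3); (-1, 5) → (-5, 3); (0, 3) → (-4, 1); (-5, -2) → (-9, -4)
T2 reflect across y = 0: (-8, 3) → (-8, -3); (-5, 3) → (-5, -3); (-4, 1) → (-4, -1); (-9, -4) → (-9, 4)
T3 shear: x ← x − 1/2·y: (-8, -3) → (-13/2, -3); (-5, -3) → (-7/2, -3); (-4, -1) → (-7/2, -1); (-9, 4) → (-11, 4)
T4 scale by (1/2, -2): (-13/2, -3) → (-13/4, 6); (-7/2, -3) → (-7/4, 6); (-7/2, -1) → (-7/4, 2); (-11, 4) → (-11/2, -8)
T5 scale by (-2, -3): (-13/4, 6) → (13/2, -18); (-7/4, 6) → (7/2, -18); (-7/4, 2) → (7/2, -6); (-11/2, -8) → (11, 24)

image vertices: (13/2, -18), (7/2, -18), (7/2, -6), (11, 24)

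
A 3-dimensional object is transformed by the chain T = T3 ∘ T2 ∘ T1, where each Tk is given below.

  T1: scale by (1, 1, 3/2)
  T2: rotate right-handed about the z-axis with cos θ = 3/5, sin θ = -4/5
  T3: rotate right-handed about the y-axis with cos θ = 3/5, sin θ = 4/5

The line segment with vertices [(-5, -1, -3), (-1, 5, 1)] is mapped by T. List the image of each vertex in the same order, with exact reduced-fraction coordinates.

T1 scale by (1, 1, 3/2): (-5, -1, -3) → (-5, -1, -9/2); (-1, 5, 1) → (-1, 5, 3/2)
T2 rotate right-handed about the z-axis with cos θ = 3/5, sin θ = -4/5: (-5, -1, -9/2) → (-19/5, 17/5, -9/2); (-1, 5, 3/2) → (17/5, 19/5, 3/2)
T3 rotate right-handed about the y-axis with cos θ = 3/5, sin θ = 4/5: (-19/5, 17/5, -9/2) → (-147/25, 17/5, 17/50); (17/5, 19/5, 3/2) → (81/25, 19/5, -91/50)

image vertices: (-147/25, 17/5, 17/50), (81/25, 19/5, -91/50)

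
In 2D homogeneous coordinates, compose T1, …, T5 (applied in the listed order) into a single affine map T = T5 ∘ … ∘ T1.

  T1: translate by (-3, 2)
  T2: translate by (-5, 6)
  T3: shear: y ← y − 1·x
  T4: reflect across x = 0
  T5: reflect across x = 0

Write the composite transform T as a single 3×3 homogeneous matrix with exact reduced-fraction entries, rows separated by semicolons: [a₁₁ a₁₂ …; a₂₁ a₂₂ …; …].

T = [1 0 -8; -1 1 16; 0 0 1]

T1 = [1 0 -3; 0 1 2; 0 0 1]
T2·T1 = [1 0 -8; 0 1 8; 0 0 1]
T3·…·T1 = [1 0 -8; -1 1 16; 0 0 1]
T4·…·T1 = [-1 0 8; -1 1 16; 0 0 1]
T5·…·T1 = [1 0 -8; -1 1 16; 0 0 1]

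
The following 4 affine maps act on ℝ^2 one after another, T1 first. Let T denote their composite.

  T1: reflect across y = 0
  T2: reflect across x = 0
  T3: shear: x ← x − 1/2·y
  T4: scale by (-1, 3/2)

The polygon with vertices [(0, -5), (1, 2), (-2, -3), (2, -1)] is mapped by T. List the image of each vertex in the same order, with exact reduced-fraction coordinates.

T1 reflect across y = 0: (0, -5) → (0, 5); (1, 2) → (1, -2); (-2, -3) → (-2, 3); (2, -1) → (2, 1)
T2 reflect across x = 0: (0, 5) → (0, 5); (1, -2) → (-1, -2); (-2, 3) → (2, 3); (2, 1) → (-2, 1)
T3 shear: x ← x − 1/2·y: (0, 5) → (-5/2, 5); (-1, -2) → (0, -2); (2, 3) → (1/2, 3); (-2, 1) → (-5/2, 1)
T4 scale by (-1, 3/2): (-5/2, 5) → (5/2, 15/2); (0, -2) → (0, -3); (1/2, 3) → (-1/2, 9/2); (-5/2, 1) → (5/2, 3/2)

image vertices: (5/2, 15/2), (0, -3), (-1/2, 9/2), (5/2, 3/2)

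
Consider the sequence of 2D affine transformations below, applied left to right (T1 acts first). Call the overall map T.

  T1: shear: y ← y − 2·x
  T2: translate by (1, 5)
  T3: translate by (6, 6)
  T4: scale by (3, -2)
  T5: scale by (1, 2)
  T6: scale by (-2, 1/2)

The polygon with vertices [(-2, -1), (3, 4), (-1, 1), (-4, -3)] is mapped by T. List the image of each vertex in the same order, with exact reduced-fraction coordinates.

T1 shear: y ← y − 2·x: (-2, -1) → (-2, 3); (3, 4) → (3, -2); (-1, 1) → (-1, 3); (-4, -3) → (-4, 5)
T2 translate by (1, 5): (-2, 3) → (-1, 8); (3, -2) → (4, 3); (-1, 3) → (0, 8); (-4, 5) → (-3, 10)
T3 translate by (6, 6): (-1, 8) → (5, 14); (4, 3) → (10, 9); (0, 8) → (6, 14); (-3, 10) → (3, 16)
T4 scale by (3, -2): (5, 14) → (15, -28); (10, 9) → (30, -18); (6, 14) → (18, -28); (3, 16) → (9, -32)
T5 scale by (1, 2): (15, -28) → (15, -56); (30, -18) → (30, -36); (18, -28) → (18, -56); (9, -32) → (9, -64)
T6 scale by (-2, 1/2): (15, -56) → (-30, -28); (30, -36) → (-60, -18); (18, -56) → (-36, -28); (9, -64) → (-18, -32)

image vertices: (-30, -28), (-60, -18), (-36, -28), (-18, -32)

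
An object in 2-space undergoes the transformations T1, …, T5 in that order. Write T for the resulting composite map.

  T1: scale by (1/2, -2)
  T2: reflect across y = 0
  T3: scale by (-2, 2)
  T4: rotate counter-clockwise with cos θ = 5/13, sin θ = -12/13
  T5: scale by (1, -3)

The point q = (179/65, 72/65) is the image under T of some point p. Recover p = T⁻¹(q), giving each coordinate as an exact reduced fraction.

T1 = [1/2 0 0; 0 -2 0; 0 0 1]
T2·T1 = [1/2 0 0; 0 2 0; 0 0 1]
T3·…·T1 = [-1 0 0; 0 4 0; 0 0 1]
T4·…·T1 = [-5/13 48/13 0; 12/13 20/13 0; 0 0 1]
T5·…·T1 = [-5/13 48/13 0; -36/13 -60/13 0; 0 0 1]
det M = 12; M⁻¹ = [-5/13 -4/13 0; 3/13 -5/156 0; 0 0 1]
M⁻¹ · (179/65, 72/65)ᵀ = (-7/5, 3/5)ᵀ

p = (-7/5, 3/5)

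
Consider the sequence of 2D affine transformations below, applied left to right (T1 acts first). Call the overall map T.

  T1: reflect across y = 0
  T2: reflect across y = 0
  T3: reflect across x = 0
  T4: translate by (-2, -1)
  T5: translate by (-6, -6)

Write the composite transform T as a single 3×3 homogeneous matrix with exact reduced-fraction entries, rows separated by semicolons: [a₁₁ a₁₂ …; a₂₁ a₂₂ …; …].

T = [-1 0 -8; 0 1 -7; 0 0 1]

T1 = [1 0 0; 0 -1 0; 0 0 1]
T2·T1 = [1 0 0; 0 1 0; 0 0 1]
T3·…·T1 = [-1 0 0; 0 1 0; 0 0 1]
T4·…·T1 = [-1 0 -2; 0 1 -1; 0 0 1]
T5·…·T1 = [-1 0 -8; 0 1 -7; 0 0 1]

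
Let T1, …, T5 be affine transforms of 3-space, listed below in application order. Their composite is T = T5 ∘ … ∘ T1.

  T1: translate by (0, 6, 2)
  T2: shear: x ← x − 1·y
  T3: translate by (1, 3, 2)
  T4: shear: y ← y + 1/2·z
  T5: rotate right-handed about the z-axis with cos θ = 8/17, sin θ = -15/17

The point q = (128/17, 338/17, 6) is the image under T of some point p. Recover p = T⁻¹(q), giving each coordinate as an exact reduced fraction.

p = (-5, 4, 2)

T1 = [1 0 0 0; 0 1 0 6; 0 0 1 2; 0 0 0 1]
T2·T1 = [1 -1 0 -6; 0 1 0 6; 0 0 1 2; 0 0 0 1]
T3·…·T1 = [1 -1 0 -5; 0 1 0 9; 0 0 1 4; 0 0 0 1]
T4·…·T1 = [1 -1 0 -5; 0 1 1/2 11; 0 0 1 4; 0 0 0 1]
T5·…·T1 = [8/17 7/17 15/34 125/17; -15/17 23/17 4/17 163/17; 0 0 1 4; 0 0 0 1]
det M = 1; M⁻¹ = [23/17 -7/17 -1/2 -4; 15/17 8/17 -1/2 -9; 0 0 1 -4; 0 0 0 1]
M⁻¹ · (128/17, 338/17, 6)ᵀ = (-5, 4, 2)ᵀ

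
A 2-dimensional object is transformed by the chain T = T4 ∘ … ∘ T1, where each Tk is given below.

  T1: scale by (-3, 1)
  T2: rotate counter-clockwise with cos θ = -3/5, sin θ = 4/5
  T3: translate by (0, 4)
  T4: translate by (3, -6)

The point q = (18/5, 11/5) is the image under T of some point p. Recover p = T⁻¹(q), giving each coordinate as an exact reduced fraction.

p = (-1, -3)

T1 = [-3 0 0; 0 1 0; 0 0 1]
T2·T1 = [9/5 -4/5 0; -12/5 -3/5 0; 0 0 1]
T3·…·T1 = [9/5 -4/5 0; -12/5 -3/5 4; 0 0 1]
T4·…·T1 = [9/5 -4/5 3; -12/5 -3/5 -2; 0 0 1]
det M = -3; M⁻¹ = [1/5 -4/15 -17/15; -4/5 -3/5 6/5; 0 0 1]
M⁻¹ · (18/5, 11/5)ᵀ = (-1, -3)ᵀ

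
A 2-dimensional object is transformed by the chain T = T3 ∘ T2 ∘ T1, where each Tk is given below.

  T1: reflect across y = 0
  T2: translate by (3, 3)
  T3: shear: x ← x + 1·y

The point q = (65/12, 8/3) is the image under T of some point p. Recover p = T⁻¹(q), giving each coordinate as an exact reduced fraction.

p = (-1/4, 1/3)

T1 = [1 0 0; 0 -1 0; 0 0 1]
T2·T1 = [1 0 3; 0 -1 3; 0 0 1]
T3·…·T1 = [1 -1 6; 0 -1 3; 0 0 1]
det M = -1; M⁻¹ = [1 -1 -3; 0 -1 3; 0 0 1]
M⁻¹ · (65/12, 8/3)ᵀ = (-1/4, 1/3)ᵀ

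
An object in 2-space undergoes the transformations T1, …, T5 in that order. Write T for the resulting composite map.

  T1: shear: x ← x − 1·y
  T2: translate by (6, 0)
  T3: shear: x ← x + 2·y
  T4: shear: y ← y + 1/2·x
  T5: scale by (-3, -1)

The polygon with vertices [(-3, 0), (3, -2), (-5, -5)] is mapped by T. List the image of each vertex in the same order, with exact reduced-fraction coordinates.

T1 shear: x ← x − 1·y: (-3, 0) → (-3, 0); (3, -2) → (5, -2); (-5, -5) → (0, -5)
T2 translate by (6, 0): (-3, 0) → (3, 0); (5, -2) → (11, -2); (0, -5) → (6, -5)
T3 shear: x ← x + 2·y: (3, 0) → (3, 0); (11, -2) → (7, -2); (6, -5) → (-4, -5)
T4 shear: y ← y + 1/2·x: (3, 0) → (3, 3/2); (7, -2) → (7, 3/2); (-4, -5) → (-4, -7)
T5 scale by (-3, -1): (3, 3/2) → (-9, -3/2); (7, 3/2) → (-21, -3/2); (-4, -7) → (12, 7)

image vertices: (-9, -3/2), (-21, -3/2), (12, 7)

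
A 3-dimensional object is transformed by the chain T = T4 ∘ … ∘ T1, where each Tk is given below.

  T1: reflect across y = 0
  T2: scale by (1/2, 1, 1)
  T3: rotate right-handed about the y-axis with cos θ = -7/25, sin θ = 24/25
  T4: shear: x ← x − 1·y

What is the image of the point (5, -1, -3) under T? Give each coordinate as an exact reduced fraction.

T1 reflect across y = 0: (5, -1, -3) → (5, 1, -3)
T2 scale by (1/2, 1, 1): (5, 1, -3) → (5/2, 1, -3)
T3 rotate right-handed about the y-axis with cos θ = -7/25, sin θ = 24/25: (5/2, 1, -3) → (-179/50, 1, -39/25)
T4 shear: x ← x − 1·y: (-179/50, 1, -39/25) → (-229/50, 1, -39/25)

T(p) = (-229/50, 1, -39/25)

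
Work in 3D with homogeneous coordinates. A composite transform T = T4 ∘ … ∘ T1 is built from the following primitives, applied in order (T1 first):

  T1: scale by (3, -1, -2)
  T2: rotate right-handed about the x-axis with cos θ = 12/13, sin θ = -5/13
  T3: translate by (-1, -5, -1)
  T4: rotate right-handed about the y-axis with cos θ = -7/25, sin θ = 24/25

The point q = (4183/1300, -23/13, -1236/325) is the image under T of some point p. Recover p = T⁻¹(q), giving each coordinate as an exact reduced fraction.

T1 = [3 0 0 0; 0 -1 0 0; 0 0 -2 0; 0 0 0 1]
T2·T1 = [3 0 0 0; 0 -12/13 -10/13 0; 0 5/13 -24/13 0; 0 0 0 1]
T3·…·T1 = [3 0 0 -1; 0 -12/13 -10/13 -5; 0 5/13 -24/13 -1; 0 0 0 1]
T4·…·T1 = [-21/25 24/65 -576/325 -17/25; 0 -12/13 -10/13 -5; -72/25 -7/65 168/325 31/25; 0 0 0 1]
det M = 6; M⁻¹ = [-7/75 0 -8/25 1/3; 24/65 -12/13 -7/65 -55/13; -144/325 -5/26 42/325 -37/26; 0 0 0 1]
M⁻¹ · (4183/1300, -23/13, -1236/325)ᵀ = (5/4, -1, -3)ᵀ

p = (5/4, -1, -3)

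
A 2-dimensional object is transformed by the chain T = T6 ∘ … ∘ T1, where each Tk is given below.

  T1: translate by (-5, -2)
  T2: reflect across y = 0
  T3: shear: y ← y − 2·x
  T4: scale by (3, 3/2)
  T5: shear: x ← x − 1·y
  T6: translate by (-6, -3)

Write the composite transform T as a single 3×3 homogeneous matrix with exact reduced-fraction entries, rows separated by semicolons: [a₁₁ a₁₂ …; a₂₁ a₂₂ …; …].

T1 = [1 0 -5; 0 1 -2; 0 0 1]
T2·T1 = [1 0 -5; 0 -1 2; 0 0 1]
T3·…·T1 = [1 0 -5; -2 -1 12; 0 0 1]
T4·…·T1 = [3 0 -15; -3 -3/2 18; 0 0 1]
T5·…·T1 = [6 3/2 -33; -3 -3/2 18; 0 0 1]
T6·…·T1 = [6 3/2 -39; -3 -3/2 15; 0 0 1]

T = [6 3/2 -39; -3 -3/2 15; 0 0 1]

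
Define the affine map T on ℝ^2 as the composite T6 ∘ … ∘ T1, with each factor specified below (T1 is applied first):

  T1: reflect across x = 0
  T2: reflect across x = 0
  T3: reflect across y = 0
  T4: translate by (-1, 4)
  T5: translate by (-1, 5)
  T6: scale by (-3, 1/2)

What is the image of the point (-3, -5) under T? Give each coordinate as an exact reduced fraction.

T(p) = (15, 7)

T1 reflect across x = 0: (-3, -5) → (3, -5)
T2 reflect across x = 0: (3, -5) → (-3, -5)
T3 reflect across y = 0: (-3, -5) → (-3, 5)
T4 translate by (-1, 4): (-3, 5) → (-4, 9)
T5 translate by (-1, 5): (-4, 9) → (-5, 14)
T6 scale by (-3, 1/2): (-5, 14) → (15, 7)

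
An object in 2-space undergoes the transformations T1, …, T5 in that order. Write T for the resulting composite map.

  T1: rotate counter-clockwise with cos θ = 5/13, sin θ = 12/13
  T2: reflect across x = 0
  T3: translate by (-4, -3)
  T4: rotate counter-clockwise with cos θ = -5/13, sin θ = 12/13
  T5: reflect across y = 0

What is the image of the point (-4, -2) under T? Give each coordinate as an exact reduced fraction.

T(p) = (1444/169, 187/169)

T1 rotate counter-clockwise with cos θ = 5/13, sin θ = 12/13: (-4, -2) → (4/13, -58/13)
T2 reflect across x = 0: (4/13, -58/13) → (-4/13, -58/13)
T3 translate by (-4, -3): (-4/13, -58/13) → (-56/13, -97/13)
T4 rotate counter-clockwise with cos θ = -5/13, sin θ = 12/13: (-56/13, -97/13) → (1444/169, -187/169)
T5 reflect across y = 0: (1444/169, -187/169) → (1444/169, 187/169)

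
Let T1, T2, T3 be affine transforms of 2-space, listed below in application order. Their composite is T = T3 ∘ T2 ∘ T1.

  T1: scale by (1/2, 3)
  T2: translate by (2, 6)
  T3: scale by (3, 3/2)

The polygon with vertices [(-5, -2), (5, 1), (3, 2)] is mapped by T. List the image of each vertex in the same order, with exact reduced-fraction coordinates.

image vertices: (-3/2, 0), (27/2, 27/2), (21/2, 18)

T1 scale by (1/2, 3): (-5, -2) → (-5/2, -6); (5, 1) → (5/2, 3); (3, 2) → (3/2, 6)
T2 translate by (2, 6): (-5/2, -6) → (-1/2, 0); (5/2, 3) → (9/2, 9); (3/2, 6) → (7/2, 12)
T3 scale by (3, 3/2): (-1/2, 0) → (-3/2, 0); (9/2, 9) → (27/2, 27/2); (7/2, 12) → (21/2, 18)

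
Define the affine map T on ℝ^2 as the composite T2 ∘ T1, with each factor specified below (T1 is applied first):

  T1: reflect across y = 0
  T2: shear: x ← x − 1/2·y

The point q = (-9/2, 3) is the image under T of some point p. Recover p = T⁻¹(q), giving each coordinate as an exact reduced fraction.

T1 = [1 0 0; 0 -1 0; 0 0 1]
T2·T1 = [1 1/2 0; 0 -1 0; 0 0 1]
det M = -1; M⁻¹ = [1 1/2 0; 0 -1 0; 0 0 1]
M⁻¹ · (-9/2, 3)ᵀ = (-3, -3)ᵀ

p = (-3, -3)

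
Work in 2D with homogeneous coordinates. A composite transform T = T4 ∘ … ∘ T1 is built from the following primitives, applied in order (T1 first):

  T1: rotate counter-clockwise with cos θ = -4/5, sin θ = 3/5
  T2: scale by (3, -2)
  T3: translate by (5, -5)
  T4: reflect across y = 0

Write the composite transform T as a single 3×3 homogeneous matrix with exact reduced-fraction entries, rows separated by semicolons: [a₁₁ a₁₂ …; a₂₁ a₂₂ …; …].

T1 = [-4/5 -3/5 0; 3/5 -4/5 0; 0 0 1]
T2·T1 = [-12/5 -9/5 0; -6/5 8/5 0; 0 0 1]
T3·…·T1 = [-12/5 -9/5 5; -6/5 8/5 -5; 0 0 1]
T4·…·T1 = [-12/5 -9/5 5; 6/5 -8/5 5; 0 0 1]

T = [-12/5 -9/5 5; 6/5 -8/5 5; 0 0 1]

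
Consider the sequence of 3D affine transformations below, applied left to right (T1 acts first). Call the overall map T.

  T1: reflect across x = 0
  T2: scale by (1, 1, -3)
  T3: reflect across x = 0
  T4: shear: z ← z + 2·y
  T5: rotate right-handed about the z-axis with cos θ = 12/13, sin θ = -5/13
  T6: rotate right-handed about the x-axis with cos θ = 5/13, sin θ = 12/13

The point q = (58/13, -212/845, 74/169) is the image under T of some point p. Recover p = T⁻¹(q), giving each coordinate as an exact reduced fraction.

p = (4, 2, 6/5)

T1 = [-1 0 0 0; 0 1 0 0; 0 0 1 0; 0 0 0 1]
T2·T1 = [-1 0 0 0; 0 1 0 0; 0 0 -3 0; 0 0 0 1]
T3·…·T1 = [1 0 0 0; 0 1 0 0; 0 0 -3 0; 0 0 0 1]
T4·…·T1 = [1 0 0 0; 0 1 0 0; 0 2 -3 0; 0 0 0 1]
T5·…·T1 = [12/13 5/13 0 0; -5/13 12/13 0 0; 0 2 -3 0; 0 0 0 1]
T6·…·T1 = [12/13 5/13 0 0; -25/169 -252/169 36/13 0; -60/169 274/169 -15/13 0; 0 0 0 1]
det M = -3; M⁻¹ = [12/13 -25/169 -60/169 0; 5/13 60/169 144/169 0; 10/39 92/169 223/507 0; 0 0 0 1]
M⁻¹ · (58/13, -212/845, 74/169)ᵀ = (4, 2, 6/5)ᵀ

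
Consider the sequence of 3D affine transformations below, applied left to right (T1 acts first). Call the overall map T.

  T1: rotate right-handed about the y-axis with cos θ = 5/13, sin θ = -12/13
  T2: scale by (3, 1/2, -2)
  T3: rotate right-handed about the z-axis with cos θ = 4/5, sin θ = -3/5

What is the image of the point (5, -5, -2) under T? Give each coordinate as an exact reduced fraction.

T1 rotate right-handed about the y-axis with cos θ = 5/13, sin θ = -12/13: (5, -5, -2) → (49/13, -5, 50/13)
T2 scale by (3, 1/2, -2): (49/13, -5, 50/13) → (147/13, -5/2, -100/13)
T3 rotate right-handed about the z-axis with cos θ = 4/5, sin θ = -3/5: (147/13, -5/2, -100/13) → (981/130, -571/65, -100/13)

T(p) = (981/130, -571/65, -100/13)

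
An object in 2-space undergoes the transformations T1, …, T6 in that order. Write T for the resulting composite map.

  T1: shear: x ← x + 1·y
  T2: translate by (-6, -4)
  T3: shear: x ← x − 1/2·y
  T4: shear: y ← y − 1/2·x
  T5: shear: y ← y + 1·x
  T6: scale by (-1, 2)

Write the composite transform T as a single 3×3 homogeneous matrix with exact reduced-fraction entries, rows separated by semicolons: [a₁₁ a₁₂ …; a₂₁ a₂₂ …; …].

T = [-1 -1/2 4; 1 5/2 -12; 0 0 1]

T1 = [1 1 0; 0 1 0; 0 0 1]
T2·T1 = [1 1 -6; 0 1 -4; 0 0 1]
T3·…·T1 = [1 1/2 -4; 0 1 -4; 0 0 1]
T4·…·T1 = [1 1/2 -4; -1/2 3/4 -2; 0 0 1]
T5·…·T1 = [1 1/2 -4; 1/2 5/4 -6; 0 0 1]
T6·…·T1 = [-1 -1/2 4; 1 5/2 -12; 0 0 1]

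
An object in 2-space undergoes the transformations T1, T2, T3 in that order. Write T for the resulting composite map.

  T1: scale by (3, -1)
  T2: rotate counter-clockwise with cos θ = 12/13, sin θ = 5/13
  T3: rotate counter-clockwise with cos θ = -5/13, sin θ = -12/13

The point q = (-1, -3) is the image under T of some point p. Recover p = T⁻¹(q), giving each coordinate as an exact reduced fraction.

p = (1, 1)

T1 = [3 0 0; 0 -1 0; 0 0 1]
T2·T1 = [36/13 5/13 0; 15/13 -12/13 0; 0 0 1]
T3·…·T1 = [0 -1 0; -3 0 0; 0 0 1]
det M = -3; M⁻¹ = [0 -1/3 0; -1 0 0; 0 0 1]
M⁻¹ · (-1, -3)ᵀ = (1, 1)ᵀ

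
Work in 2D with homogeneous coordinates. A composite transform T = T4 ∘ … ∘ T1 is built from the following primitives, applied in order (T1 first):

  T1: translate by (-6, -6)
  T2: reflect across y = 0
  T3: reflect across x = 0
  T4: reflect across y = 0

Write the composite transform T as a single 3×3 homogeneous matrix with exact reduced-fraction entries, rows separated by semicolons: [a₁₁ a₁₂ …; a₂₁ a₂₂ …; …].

T = [-1 0 6; 0 1 -6; 0 0 1]

T1 = [1 0 -6; 0 1 -6; 0 0 1]
T2·T1 = [1 0 -6; 0 -1 6; 0 0 1]
T3·…·T1 = [-1 0 6; 0 -1 6; 0 0 1]
T4·…·T1 = [-1 0 6; 0 1 -6; 0 0 1]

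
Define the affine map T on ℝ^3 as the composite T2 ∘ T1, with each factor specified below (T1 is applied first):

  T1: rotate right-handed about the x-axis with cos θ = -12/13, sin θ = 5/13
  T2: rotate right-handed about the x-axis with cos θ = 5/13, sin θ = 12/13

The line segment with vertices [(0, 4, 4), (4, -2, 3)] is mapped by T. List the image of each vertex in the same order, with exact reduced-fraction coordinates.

image vertices: (0, -4/169, -956/169), (4, 597/169, -122/169)

T1 rotate right-handed about the x-axis with cos θ = -12/13, sin θ = 5/13: (0, 4, 4) → (0, -68/13, -28/13); (4, -2, 3) → (4, 9/13, -46/13)
T2 rotate right-handed about the x-axis with cos θ = 5/13, sin θ = 12/13: (0, -68/13, -28/13) → (0, -4/169, -956/169); (4, 9/13, -46/13) → (4, 597/169, -122/169)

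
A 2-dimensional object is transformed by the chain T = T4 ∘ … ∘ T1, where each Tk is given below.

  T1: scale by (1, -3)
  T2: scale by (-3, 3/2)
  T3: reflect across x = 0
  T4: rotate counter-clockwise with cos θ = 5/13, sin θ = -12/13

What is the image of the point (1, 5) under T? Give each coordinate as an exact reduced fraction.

T(p) = (-255/13, -297/26)

T1 scale by (1, -3): (1, 5) → (1, -15)
T2 scale by (-3, 3/2): (1, -15) → (-3, -45/2)
T3 reflect across x = 0: (-3, -45/2) → (3, -45/2)
T4 rotate counter-clockwise with cos θ = 5/13, sin θ = -12/13: (3, -45/2) → (-255/13, -297/26)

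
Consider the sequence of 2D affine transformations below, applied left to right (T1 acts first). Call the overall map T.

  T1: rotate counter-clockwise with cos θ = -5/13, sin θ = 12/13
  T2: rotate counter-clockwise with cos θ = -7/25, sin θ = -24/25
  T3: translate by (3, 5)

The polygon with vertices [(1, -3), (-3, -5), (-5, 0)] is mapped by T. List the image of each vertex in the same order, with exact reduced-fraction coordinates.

T1 rotate counter-clockwise with cos θ = -5/13, sin θ = 12/13: (1, -3) → (31/13, 27/13); (-3, -5) → (75/13, -11/13); (-5, 0) → (25/13, -60/13)
T2 rotate counter-clockwise with cos θ = -7/25, sin θ = -24/25: (31/13, 27/13) → (431/325, -933/325); (75/13, -11/13) → (-789/325, -1723/325); (25/13, -60/13) → (-323/65, -36/65)
T3 translate by (3, 5): (431/325, -933/325) → (1406/325, 692/325); (-789/325, -1723/325) → (186/325, -98/325); (-323/65, -36/65) → (-128/65, 289/65)

image vertices: (1406/325, 692/325), (186/325, -98/325), (-128/65, 289/65)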